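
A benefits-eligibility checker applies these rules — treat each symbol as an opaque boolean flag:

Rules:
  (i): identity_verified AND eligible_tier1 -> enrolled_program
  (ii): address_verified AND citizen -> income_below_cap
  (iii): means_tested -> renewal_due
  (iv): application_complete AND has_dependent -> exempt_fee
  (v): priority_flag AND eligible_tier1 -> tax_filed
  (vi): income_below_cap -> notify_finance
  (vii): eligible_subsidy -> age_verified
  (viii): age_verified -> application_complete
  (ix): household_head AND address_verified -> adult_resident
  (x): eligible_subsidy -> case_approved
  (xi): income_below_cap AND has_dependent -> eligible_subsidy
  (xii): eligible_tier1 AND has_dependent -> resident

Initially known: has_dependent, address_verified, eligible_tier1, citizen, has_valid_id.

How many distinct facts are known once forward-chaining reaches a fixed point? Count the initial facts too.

Round 1 — (ii), (xii), derive income_below_cap, resident.
Round 2 — (vi), (xi), derive notify_finance, eligible_subsidy.
Round 3 — (vii), (x), derive age_verified, case_approved.
Round 4 — (viii), derive application_complete.
Round 5 — (iv), derive exempt_fee.
Closure: {address_verified, age_verified, application_complete, case_approved, citizen, eligible_subsidy, eligible_tier1, exempt_fee, has_dependent, has_valid_id, income_below_cap, notify_finance, resident} — 13 facts.

13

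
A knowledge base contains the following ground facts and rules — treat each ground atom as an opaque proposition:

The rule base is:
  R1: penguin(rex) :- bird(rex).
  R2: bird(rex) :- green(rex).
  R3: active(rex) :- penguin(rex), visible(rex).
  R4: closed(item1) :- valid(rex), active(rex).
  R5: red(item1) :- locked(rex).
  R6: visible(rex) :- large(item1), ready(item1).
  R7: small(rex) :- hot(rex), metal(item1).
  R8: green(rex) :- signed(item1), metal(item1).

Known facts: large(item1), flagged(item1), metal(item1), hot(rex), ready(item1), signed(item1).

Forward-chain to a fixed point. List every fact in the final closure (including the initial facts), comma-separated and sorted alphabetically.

[1] R6 [visible(rex) :- large(item1), ready(item1).]; R7 [small(rex) :- hot(rex), metal(item1).]; R8 [green(rex) :- signed(item1), metal(item1).]. ⇒ new: visible(rex), small(rex), green(rex).
[2] R2 [bird(rex) :- green(rex).]. ⇒ new: bird(rex).
[3] R1 [penguin(rex) :- bird(rex).]. ⇒ new: penguin(rex).
[4] R3 [active(rex) :- penguin(rex), visible(rex).]. ⇒ new: active(rex).

active(rex), bird(rex), flagged(item1), green(rex), hot(rex), large(item1), metal(item1), penguin(rex), ready(item1), signed(item1), small(rex), visible(rex)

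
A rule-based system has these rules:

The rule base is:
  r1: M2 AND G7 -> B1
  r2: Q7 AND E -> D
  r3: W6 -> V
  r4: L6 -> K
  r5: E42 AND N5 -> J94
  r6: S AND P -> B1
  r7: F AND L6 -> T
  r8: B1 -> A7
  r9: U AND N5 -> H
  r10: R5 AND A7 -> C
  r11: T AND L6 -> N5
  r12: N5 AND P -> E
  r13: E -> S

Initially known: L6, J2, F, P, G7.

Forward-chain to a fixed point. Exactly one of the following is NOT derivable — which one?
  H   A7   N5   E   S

Round 1: r4 [L6 -> K]; r7 [F AND L6 -> T]. New: K, T.
Round 2: r11 [T AND L6 -> N5]. New: N5.
Round 3: r12 [N5 AND P -> E]. New: E.
Round 4: r13 [E -> S]. New: S.
Round 5: r6 [S AND P -> B1]. New: B1.
Round 6: r8 [B1 -> A7]. New: A7.
Derived: S (round 4), N5 (round 2), E (round 3), A7 (round 6). H never appears in any round.

H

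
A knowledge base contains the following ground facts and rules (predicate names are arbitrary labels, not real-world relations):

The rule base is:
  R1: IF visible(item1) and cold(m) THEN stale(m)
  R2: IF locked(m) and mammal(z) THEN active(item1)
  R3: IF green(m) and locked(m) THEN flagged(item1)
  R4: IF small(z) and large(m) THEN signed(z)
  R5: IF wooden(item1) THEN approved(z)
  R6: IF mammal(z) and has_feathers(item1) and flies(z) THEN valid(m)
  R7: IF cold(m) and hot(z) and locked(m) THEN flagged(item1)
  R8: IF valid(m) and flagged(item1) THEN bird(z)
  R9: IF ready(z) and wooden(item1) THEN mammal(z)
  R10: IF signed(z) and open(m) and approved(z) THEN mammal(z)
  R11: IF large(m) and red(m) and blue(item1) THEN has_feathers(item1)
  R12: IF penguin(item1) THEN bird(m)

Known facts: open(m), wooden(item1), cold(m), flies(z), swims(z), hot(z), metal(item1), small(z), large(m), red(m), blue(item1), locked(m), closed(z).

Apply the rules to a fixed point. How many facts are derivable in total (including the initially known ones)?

Round 1 — R4, R5, R7, R11, derive signed(z), approved(z), flagged(item1), has_feathers(item1).
Round 2 — R10, derive mammal(z).
Round 3 — R2, R6, derive active(item1), valid(m).
Round 4 — R8, derive bird(z).
Closure: {active(item1), approved(z), bird(z), blue(item1), closed(z), cold(m), flagged(item1), flies(z), has_feathers(item1), hot(z), large(m), locked(m), mammal(z), metal(item1), open(m), red(m), signed(z), small(z), swims(z), valid(m), wooden(item1)} — 21 facts.

21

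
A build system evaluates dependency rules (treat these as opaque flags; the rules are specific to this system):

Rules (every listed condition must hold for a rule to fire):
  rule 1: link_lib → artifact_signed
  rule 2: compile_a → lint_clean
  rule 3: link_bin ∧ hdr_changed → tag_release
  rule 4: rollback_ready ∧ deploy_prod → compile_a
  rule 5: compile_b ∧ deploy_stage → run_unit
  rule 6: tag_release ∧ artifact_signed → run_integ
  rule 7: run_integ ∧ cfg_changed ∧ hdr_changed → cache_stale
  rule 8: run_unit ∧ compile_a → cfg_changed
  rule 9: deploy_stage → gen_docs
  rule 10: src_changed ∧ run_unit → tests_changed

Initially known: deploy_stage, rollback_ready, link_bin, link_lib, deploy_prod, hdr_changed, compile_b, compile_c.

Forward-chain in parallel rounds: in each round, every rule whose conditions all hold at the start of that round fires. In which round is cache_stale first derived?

[1] rule 1 [link_lib → artifact_signed]; rule 3 [link_bin ∧ hdr_changed → tag_release]; rule 4 [rollback_ready ∧ deploy_prod → compile_a]; rule 5 [compile_b ∧ deploy_stage → run_unit]; rule 9 [deploy_stage → gen_docs]. ⇒ new: artifact_signed, tag_release, compile_a, run_unit, gen_docs.
[2] rule 2 [compile_a → lint_clean]; rule 6 [tag_release ∧ artifact_signed → run_integ]; rule 8 [run_unit ∧ compile_a → cfg_changed]. ⇒ new: lint_clean, run_integ, cfg_changed.
[3] rule 7 [run_integ ∧ cfg_changed ∧ hdr_changed → cache_stale]. ⇒ new: cache_stale.
cache_stale first appears in round 3.

3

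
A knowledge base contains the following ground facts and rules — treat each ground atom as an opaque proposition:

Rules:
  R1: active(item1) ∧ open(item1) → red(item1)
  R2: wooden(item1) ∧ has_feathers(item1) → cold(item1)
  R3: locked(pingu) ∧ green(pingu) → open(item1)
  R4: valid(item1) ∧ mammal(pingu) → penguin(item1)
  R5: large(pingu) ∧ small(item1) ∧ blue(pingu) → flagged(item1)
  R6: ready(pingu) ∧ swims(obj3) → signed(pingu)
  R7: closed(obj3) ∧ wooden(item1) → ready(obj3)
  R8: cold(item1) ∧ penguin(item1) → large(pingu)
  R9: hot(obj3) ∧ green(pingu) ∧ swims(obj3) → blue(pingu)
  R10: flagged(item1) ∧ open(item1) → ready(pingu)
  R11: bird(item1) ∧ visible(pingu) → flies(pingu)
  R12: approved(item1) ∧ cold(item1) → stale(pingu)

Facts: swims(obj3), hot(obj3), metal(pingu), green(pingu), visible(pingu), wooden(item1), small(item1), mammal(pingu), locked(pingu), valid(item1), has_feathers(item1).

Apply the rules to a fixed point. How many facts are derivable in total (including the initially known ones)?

Round 1: R2 [wooden(item1) ∧ has_feathers(item1) → cold(item1)]; R3 [locked(pingu) ∧ green(pingu) → open(item1)]; R4 [valid(item1) ∧ mammal(pingu) → penguin(item1)]; R9 [hot(obj3) ∧ green(pingu) ∧ swims(obj3) → blue(pingu)]. New: cold(item1), open(item1), penguin(item1), blue(pingu).
Round 2: R8 [cold(item1) ∧ penguin(item1) → large(pingu)]. New: large(pingu).
Round 3: R5 [large(pingu) ∧ small(item1) ∧ blue(pingu) → flagged(item1)]. New: flagged(item1).
Round 4: R10 [flagged(item1) ∧ open(item1) → ready(pingu)]. New: ready(pingu).
Round 5: R6 [ready(pingu) ∧ swims(obj3) → signed(pingu)]. New: signed(pingu).
Closure: {blue(pingu), cold(item1), flagged(item1), green(pingu), has_feathers(item1), hot(obj3), large(pingu), locked(pingu), mammal(pingu), metal(pingu), open(item1), penguin(item1), ready(pingu), signed(pingu), small(item1), swims(obj3), valid(item1), visible(pingu), wooden(item1)} — 19 facts.

19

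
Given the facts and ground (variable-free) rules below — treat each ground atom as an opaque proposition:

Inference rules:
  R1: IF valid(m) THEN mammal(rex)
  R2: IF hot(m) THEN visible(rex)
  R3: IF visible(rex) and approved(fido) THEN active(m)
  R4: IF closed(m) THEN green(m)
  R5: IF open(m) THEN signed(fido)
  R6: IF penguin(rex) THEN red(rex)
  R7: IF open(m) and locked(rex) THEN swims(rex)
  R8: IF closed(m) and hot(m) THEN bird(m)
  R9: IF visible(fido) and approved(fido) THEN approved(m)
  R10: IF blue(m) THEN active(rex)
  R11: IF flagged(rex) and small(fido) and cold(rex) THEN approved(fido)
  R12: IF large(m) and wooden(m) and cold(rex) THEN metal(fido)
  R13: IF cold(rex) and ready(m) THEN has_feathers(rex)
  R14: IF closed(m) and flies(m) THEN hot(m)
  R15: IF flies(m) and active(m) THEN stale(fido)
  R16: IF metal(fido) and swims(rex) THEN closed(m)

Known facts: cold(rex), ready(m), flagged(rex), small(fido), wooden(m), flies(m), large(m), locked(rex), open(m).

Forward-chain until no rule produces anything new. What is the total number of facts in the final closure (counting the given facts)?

[1] R5 [IF open(m) THEN signed(fido)]; R7 [IF open(m) and locked(rex) THEN swims(rex)]; R11 [IF flagged(rex) and small(fido) and cold(rex) THEN approved(fido)]; R12 [IF large(m) and wooden(m) and cold(rex) THEN metal(fido)]; R13 [IF cold(rex) and ready(m) THEN has_feathers(rex)]. ⇒ new: signed(fido), swims(rex), approved(fido), metal(fido), has_feathers(rex).
[2] R16 [IF metal(fido) and swims(rex) THEN closed(m)]. ⇒ new: closed(m).
[3] R4 [IF closed(m) THEN green(m)]; R14 [IF closed(m) and flies(m) THEN hot(m)]. ⇒ new: green(m), hot(m).
[4] R2 [IF hot(m) THEN visible(rex)]; R8 [IF closed(m) and hot(m) THEN bird(m)]. ⇒ new: visible(rex), bird(m).
[5] R3 [IF visible(rex) and approved(fido) THEN active(m)]. ⇒ new: active(m).
[6] R15 [IF flies(m) and active(m) THEN stale(fido)]. ⇒ new: stale(fido).
Closure: {active(m), approved(fido), bird(m), closed(m), cold(rex), flagged(rex), flies(m), green(m), has_feathers(rex), hot(m), large(m), locked(rex), metal(fido), open(m), ready(m), signed(fido), small(fido), stale(fido), swims(rex), visible(rex), wooden(m)} — 21 facts.

21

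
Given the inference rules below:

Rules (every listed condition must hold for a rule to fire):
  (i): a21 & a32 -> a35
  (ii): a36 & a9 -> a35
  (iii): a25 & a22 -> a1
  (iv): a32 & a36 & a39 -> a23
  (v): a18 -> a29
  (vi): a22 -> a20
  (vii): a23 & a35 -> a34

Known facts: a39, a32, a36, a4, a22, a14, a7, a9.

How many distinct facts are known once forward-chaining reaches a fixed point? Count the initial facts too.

[1] (ii) [a36 & a9 -> a35]; (iv) [a32 & a36 & a39 -> a23]; (vi) [a22 -> a20]. ⇒ new: a35, a23, a20.
[2] (vii) [a23 & a35 -> a34]. ⇒ new: a34.
Closure: {a14, a20, a22, a23, a32, a34, a35, a36, a39, a4, a7, a9} — 12 facts.

12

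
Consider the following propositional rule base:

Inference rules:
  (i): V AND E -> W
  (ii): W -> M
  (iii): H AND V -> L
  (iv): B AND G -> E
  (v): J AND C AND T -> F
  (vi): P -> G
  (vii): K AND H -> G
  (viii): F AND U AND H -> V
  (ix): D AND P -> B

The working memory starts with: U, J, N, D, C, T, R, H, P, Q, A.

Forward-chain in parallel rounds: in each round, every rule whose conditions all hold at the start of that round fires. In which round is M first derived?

4

Round 1 fires (v), (vi), (ix), giving F, G, B.
Round 2 fires (iv), (viii), giving E, V.
Round 3 fires (i), (iii), giving W, L.
Round 4 fires (ii), giving M.
M first appears in round 4.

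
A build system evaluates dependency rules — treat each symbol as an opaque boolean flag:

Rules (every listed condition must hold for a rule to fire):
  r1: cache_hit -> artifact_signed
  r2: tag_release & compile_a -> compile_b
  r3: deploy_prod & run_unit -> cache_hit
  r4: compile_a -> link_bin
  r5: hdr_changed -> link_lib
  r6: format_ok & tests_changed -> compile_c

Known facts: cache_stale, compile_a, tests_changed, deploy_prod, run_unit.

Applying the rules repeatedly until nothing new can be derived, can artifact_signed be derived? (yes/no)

yes

Round 1: r3 [deploy_prod & run_unit -> cache_hit]; r4 [compile_a -> link_bin]. New: cache_hit, link_bin.
Round 2: r1 [cache_hit -> artifact_signed]. New: artifact_signed.
artifact_signed appears in round 2, so it is derivable.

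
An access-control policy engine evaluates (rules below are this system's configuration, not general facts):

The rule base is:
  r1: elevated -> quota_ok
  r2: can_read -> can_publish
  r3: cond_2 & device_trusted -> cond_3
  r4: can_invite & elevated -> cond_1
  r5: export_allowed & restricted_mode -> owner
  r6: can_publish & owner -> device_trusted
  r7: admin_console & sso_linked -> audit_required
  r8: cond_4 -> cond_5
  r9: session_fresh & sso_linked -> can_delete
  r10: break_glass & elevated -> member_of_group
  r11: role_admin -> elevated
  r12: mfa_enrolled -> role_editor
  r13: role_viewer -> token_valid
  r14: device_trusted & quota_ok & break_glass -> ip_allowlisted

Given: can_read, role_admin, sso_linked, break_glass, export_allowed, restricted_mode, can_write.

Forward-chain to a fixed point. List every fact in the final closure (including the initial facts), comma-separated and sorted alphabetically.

break_glass, can_publish, can_read, can_write, device_trusted, elevated, export_allowed, ip_allowlisted, member_of_group, owner, quota_ok, restricted_mode, role_admin, sso_linked

Round 1: r2 [can_read -> can_publish]; r5 [export_allowed & restricted_mode -> owner]; r11 [role_admin -> elevated]. Adds can_publish, owner, elevated.
Round 2: r1 [elevated -> quota_ok]; r6 [can_publish & owner -> device_trusted]; r10 [break_glass & elevated -> member_of_group]. Adds quota_ok, device_trusted, member_of_group.
Round 3: r14 [device_trusted & quota_ok & break_glass -> ip_allowlisted]. Adds ip_allowlisted.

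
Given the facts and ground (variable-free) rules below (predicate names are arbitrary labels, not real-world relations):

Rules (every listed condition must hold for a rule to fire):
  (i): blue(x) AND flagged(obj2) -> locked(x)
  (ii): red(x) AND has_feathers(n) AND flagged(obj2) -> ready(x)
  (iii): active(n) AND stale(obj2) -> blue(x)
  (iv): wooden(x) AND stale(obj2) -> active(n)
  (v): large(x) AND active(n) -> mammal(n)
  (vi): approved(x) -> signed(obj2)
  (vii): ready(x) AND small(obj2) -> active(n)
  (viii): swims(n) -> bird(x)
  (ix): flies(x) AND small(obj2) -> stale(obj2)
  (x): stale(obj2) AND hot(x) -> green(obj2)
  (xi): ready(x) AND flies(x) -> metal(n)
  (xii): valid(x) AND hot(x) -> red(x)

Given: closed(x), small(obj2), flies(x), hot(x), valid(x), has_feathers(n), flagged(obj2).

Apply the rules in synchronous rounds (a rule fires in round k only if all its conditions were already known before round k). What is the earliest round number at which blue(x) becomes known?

Round 1: (ix) [flies(x) AND small(obj2) -> stale(obj2)]; (xii) [valid(x) AND hot(x) -> red(x)]. Adds stale(obj2), red(x).
Round 2: (ii) [red(x) AND has_feathers(n) AND flagged(obj2) -> ready(x)]; (x) [stale(obj2) AND hot(x) -> green(obj2)]. Adds ready(x), green(obj2).
Round 3: (vii) [ready(x) AND small(obj2) -> active(n)]; (xi) [ready(x) AND flies(x) -> metal(n)]. Adds active(n), metal(n).
Round 4: (iii) [active(n) AND stale(obj2) -> blue(x)]. Adds blue(x).
blue(x) first appears in round 4.

4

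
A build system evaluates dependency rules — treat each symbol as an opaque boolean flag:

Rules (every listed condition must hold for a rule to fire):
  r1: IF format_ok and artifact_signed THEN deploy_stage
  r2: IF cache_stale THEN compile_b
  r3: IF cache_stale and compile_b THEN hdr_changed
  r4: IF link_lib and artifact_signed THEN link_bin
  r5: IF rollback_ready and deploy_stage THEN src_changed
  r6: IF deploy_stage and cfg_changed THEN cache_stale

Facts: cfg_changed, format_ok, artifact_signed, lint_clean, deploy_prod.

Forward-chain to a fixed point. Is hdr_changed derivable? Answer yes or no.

[1] r1 [IF format_ok and artifact_signed THEN deploy_stage]. ⇒ new: deploy_stage.
[2] r6 [IF deploy_stage and cfg_changed THEN cache_stale]. ⇒ new: cache_stale.
[3] r2 [IF cache_stale THEN compile_b]. ⇒ new: compile_b.
[4] r3 [IF cache_stale and compile_b THEN hdr_changed]. ⇒ new: hdr_changed.
hdr_changed appears in round 4, so it is derivable.

yes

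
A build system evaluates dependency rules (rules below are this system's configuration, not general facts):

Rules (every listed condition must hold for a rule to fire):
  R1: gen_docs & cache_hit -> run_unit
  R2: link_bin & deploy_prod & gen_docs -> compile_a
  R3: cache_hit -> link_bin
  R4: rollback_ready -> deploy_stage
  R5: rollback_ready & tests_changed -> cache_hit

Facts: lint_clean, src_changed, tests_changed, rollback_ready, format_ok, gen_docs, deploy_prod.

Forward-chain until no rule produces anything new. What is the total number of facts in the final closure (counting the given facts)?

Round 1 — R4, R5, derive deploy_stage, cache_hit.
Round 2 — R1, R3, derive run_unit, link_bin.
Round 3 — R2, derive compile_a.
Closure: {cache_hit, compile_a, deploy_prod, deploy_stage, format_ok, gen_docs, link_bin, lint_clean, rollback_ready, run_unit, src_changed, tests_changed} — 12 facts.

12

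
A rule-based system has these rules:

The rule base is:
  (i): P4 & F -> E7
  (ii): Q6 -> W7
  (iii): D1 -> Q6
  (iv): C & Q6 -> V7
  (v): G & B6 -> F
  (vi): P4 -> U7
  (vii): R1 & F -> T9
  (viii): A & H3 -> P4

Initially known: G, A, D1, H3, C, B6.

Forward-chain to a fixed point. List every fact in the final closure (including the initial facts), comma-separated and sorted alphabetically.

A, B6, C, D1, E7, F, G, H3, P4, Q6, U7, V7, W7

[1] (iii) [D1 -> Q6]; (v) [G & B6 -> F]; (viii) [A & H3 -> P4]. ⇒ new: Q6, F, P4.
[2] (i) [P4 & F -> E7]; (ii) [Q6 -> W7]; (iv) [C & Q6 -> V7]; (vi) [P4 -> U7]. ⇒ new: E7, W7, V7, U7.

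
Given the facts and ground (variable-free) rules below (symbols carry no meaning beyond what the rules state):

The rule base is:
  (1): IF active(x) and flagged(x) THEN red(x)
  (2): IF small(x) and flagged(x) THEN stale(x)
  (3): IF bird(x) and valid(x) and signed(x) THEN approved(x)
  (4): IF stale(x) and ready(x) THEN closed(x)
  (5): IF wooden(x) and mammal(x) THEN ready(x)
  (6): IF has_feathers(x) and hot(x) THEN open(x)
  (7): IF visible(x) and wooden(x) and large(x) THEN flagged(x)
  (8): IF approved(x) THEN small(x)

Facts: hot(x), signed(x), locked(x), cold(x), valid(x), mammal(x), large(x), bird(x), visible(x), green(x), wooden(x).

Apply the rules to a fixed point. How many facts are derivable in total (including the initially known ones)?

Round 1 — (3), (5), (7), derive approved(x), ready(x), flagged(x).
Round 2 — (8), derive small(x).
Round 3 — (2), derive stale(x).
Round 4 — (4), derive closed(x).
Closure: {approved(x), bird(x), closed(x), cold(x), flagged(x), green(x), hot(x), large(x), locked(x), mammal(x), ready(x), signed(x), small(x), stale(x), valid(x), visible(x), wooden(x)} — 17 facts.

17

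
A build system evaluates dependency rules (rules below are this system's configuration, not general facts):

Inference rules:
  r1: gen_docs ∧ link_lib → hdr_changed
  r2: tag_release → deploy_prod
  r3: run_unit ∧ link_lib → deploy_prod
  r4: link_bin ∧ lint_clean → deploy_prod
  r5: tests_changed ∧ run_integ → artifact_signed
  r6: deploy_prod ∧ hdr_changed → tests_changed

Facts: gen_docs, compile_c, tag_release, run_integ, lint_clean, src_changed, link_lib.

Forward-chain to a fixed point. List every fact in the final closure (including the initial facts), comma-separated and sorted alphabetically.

artifact_signed, compile_c, deploy_prod, gen_docs, hdr_changed, link_lib, lint_clean, run_integ, src_changed, tag_release, tests_changed

[1] r1 [gen_docs ∧ link_lib → hdr_changed]; r2 [tag_release → deploy_prod]. ⇒ new: hdr_changed, deploy_prod.
[2] r6 [deploy_prod ∧ hdr_changed → tests_changed]. ⇒ new: tests_changed.
[3] r5 [tests_changed ∧ run_integ → artifact_signed]. ⇒ new: artifact_signed.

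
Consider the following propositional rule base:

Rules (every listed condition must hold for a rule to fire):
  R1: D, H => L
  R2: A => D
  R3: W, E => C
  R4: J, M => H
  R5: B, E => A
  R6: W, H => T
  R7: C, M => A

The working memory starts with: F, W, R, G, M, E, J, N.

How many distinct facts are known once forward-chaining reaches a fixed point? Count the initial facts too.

14

Round 1: R3 [W, E => C]; R4 [J, M => H]. Adds C, H.
Round 2: R6 [W, H => T]; R7 [C, M => A]. Adds T, A.
Round 3: R2 [A => D]. Adds D.
Round 4: R1 [D, H => L]. Adds L.
Closure: {A, C, D, E, F, G, H, J, L, M, N, R, T, W} — 14 facts.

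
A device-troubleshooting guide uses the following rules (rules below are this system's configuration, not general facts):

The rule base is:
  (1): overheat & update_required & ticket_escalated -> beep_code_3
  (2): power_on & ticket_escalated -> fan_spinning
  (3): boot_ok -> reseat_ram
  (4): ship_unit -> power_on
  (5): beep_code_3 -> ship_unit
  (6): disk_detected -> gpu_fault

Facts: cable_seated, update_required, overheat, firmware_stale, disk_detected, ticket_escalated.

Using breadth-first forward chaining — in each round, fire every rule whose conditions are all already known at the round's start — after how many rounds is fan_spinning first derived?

Round 1 fires (1), (6), giving beep_code_3, gpu_fault.
Round 2 fires (5), giving ship_unit.
Round 3 fires (4), giving power_on.
Round 4 fires (2), giving fan_spinning.
fan_spinning first appears in round 4.

4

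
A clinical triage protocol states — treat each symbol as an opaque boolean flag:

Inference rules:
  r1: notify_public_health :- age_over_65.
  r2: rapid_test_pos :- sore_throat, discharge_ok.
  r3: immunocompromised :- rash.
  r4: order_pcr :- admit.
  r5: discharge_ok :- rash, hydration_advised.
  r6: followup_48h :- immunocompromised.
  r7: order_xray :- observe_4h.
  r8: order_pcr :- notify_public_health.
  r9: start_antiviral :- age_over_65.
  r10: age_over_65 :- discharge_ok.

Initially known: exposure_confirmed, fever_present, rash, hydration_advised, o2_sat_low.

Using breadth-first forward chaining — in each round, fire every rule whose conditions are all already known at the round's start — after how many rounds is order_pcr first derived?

[1] r3 [immunocompromised :- rash.]; r5 [discharge_ok :- rash, hydration_advised.]. ⇒ new: immunocompromised, discharge_ok.
[2] r6 [followup_48h :- immunocompromised.]; r10 [age_over_65 :- discharge_ok.]. ⇒ new: followup_48h, age_over_65.
[3] r1 [notify_public_health :- age_over_65.]; r9 [start_antiviral :- age_over_65.]. ⇒ new: notify_public_health, start_antiviral.
[4] r8 [order_pcr :- notify_public_health.]. ⇒ new: order_pcr.
order_pcr first appears in round 4.

4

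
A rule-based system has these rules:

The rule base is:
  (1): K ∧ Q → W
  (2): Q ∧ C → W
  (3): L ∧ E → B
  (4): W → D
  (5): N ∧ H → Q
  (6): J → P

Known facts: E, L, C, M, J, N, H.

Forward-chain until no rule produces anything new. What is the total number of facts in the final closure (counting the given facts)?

Round 1 — (3), (5), (6), derive B, Q, P.
Round 2 — (2), derive W.
Round 3 — (4), derive D.
Closure: {B, C, D, E, H, J, L, M, N, P, Q, W} — 12 facts.

12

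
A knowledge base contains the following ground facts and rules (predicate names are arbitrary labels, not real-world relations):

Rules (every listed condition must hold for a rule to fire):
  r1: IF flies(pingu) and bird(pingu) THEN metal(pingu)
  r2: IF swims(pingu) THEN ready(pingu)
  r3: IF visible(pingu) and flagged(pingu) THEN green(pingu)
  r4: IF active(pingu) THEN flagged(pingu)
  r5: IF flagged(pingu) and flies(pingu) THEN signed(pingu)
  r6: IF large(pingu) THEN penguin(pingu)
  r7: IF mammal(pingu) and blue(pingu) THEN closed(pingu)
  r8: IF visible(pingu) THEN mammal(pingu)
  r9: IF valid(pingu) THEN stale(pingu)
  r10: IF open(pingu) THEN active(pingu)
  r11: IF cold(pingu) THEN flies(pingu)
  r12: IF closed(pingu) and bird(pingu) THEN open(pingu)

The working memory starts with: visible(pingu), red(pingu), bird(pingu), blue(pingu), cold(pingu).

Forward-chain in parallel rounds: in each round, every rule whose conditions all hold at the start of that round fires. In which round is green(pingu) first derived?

6

Round 1 fires r8, r11, giving mammal(pingu), flies(pingu).
Round 2 fires r1, r7, giving metal(pingu), closed(pingu).
Round 3 fires r12, giving open(pingu).
Round 4 fires r10, giving active(pingu).
Round 5 fires r4, giving flagged(pingu).
Round 6 fires r3, r5, giving green(pingu), signed(pingu).
green(pingu) first appears in round 6.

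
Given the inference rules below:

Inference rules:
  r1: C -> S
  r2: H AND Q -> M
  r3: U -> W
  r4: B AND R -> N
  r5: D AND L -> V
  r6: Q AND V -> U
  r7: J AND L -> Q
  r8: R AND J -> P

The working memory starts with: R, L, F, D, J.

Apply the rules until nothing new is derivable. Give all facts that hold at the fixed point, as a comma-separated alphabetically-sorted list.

D, F, J, L, P, Q, R, U, V, W

Round 1 fires r5, r7, r8, giving V, Q, P.
Round 2 fires r6, giving U.
Round 3 fires r3, giving W.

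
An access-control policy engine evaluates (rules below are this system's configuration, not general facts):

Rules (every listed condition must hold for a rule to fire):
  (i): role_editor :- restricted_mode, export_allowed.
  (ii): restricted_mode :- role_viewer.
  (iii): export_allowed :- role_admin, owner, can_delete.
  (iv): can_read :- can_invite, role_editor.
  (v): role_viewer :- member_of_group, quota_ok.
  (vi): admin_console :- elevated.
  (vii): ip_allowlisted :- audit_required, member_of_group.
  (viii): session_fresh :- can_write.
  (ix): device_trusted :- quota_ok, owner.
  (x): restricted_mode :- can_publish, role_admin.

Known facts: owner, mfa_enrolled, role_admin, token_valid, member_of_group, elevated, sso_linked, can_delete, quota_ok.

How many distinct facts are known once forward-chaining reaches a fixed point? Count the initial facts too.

Round 1 — (iii), (v), (vi), (ix), derive export_allowed, role_viewer, admin_console, device_trusted.
Round 2 — (ii), derive restricted_mode.
Round 3 — (i), derive role_editor.
Closure: {admin_console, can_delete, device_trusted, elevated, export_allowed, member_of_group, mfa_enrolled, owner, quota_ok, restricted_mode, role_admin, role_editor, role_viewer, sso_linked, token_valid} — 15 facts.

15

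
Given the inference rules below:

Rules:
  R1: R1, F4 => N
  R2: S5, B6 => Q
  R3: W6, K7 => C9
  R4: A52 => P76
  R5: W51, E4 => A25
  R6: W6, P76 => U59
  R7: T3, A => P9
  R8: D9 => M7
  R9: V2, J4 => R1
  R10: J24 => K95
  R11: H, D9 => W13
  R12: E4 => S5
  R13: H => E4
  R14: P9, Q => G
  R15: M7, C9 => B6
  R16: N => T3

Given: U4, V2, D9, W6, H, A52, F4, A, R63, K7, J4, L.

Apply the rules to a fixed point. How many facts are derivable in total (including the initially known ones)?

Round 1 fires R3, R4, R8, R9, R11, R13, giving C9, P76, M7, R1, W13, E4.
Round 2 fires R1, R6, R12, R15, giving N, U59, S5, B6.
Round 3 fires R2, R16, giving Q, T3.
Round 4 fires R7, giving P9.
Round 5 fires R14, giving G.
Closure: {A, A52, B6, C9, D9, E4, F4, G, H, J4, K7, L, M7, N, P76, P9, Q, R1, R63, S5, T3, U4, U59, V2, W13, W6} — 26 facts.

26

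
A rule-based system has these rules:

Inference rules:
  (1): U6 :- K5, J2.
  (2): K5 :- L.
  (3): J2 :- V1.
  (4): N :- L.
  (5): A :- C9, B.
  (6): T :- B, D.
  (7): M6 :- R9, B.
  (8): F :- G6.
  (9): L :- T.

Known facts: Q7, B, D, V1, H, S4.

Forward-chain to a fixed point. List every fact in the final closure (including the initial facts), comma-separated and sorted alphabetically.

B, D, H, J2, K5, L, N, Q7, S4, T, U6, V1

[1] (3) [J2 :- V1.]; (6) [T :- B, D.]. ⇒ new: J2, T.
[2] (9) [L :- T.]. ⇒ new: L.
[3] (2) [K5 :- L.]; (4) [N :- L.]. ⇒ new: K5, N.
[4] (1) [U6 :- K5, J2.]. ⇒ new: U6.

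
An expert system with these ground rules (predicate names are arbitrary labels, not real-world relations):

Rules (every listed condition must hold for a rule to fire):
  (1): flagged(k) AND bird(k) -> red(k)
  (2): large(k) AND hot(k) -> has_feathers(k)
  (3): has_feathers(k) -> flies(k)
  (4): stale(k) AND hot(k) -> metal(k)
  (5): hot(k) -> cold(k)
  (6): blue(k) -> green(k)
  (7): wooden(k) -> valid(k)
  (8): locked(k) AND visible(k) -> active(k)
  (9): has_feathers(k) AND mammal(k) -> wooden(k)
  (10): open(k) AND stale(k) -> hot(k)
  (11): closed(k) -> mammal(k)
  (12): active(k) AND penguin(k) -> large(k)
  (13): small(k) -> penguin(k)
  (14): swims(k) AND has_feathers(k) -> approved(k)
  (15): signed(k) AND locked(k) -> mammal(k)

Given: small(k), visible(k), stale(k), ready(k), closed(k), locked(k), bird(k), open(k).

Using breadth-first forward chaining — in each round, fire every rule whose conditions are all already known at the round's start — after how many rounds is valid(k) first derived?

Round 1 — (8), (10), (11), (13), derive active(k), hot(k), mammal(k), penguin(k).
Round 2 — (4), (5), (12), derive metal(k), cold(k), large(k).
Round 3 — (2), derive has_feathers(k).
Round 4 — (3), (9), derive flies(k), wooden(k).
Round 5 — (7), derive valid(k).
valid(k) first appears in round 5.

5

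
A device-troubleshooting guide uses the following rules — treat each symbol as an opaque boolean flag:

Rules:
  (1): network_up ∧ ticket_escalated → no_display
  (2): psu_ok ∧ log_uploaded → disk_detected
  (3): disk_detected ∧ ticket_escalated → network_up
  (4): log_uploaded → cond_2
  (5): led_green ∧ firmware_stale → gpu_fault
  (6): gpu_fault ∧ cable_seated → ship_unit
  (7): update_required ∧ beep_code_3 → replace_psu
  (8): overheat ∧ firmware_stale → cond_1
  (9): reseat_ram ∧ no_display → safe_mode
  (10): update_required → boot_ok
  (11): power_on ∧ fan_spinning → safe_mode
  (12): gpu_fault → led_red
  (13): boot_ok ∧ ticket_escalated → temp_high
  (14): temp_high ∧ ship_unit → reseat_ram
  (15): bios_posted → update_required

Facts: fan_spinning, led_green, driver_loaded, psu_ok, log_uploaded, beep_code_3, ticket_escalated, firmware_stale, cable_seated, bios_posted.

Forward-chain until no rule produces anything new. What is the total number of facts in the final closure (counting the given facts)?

Round 1 fires (2), (4), (5), (15), giving disk_detected, cond_2, gpu_fault, update_required.
Round 2 fires (3), (6), (7), (10), (12), giving network_up, ship_unit, replace_psu, boot_ok, led_red.
Round 3 fires (1), (13), giving no_display, temp_high.
Round 4 fires (14), giving reseat_ram.
Round 5 fires (9), giving safe_mode.
Closure: {beep_code_3, bios_posted, boot_ok, cable_seated, cond_2, disk_detected, driver_loaded, fan_spinning, firmware_stale, gpu_fault, led_green, led_red, log_uploaded, network_up, no_display, psu_ok, replace_psu, reseat_ram, safe_mode, ship_unit, temp_high, ticket_escalated, update_required} — 23 facts.

23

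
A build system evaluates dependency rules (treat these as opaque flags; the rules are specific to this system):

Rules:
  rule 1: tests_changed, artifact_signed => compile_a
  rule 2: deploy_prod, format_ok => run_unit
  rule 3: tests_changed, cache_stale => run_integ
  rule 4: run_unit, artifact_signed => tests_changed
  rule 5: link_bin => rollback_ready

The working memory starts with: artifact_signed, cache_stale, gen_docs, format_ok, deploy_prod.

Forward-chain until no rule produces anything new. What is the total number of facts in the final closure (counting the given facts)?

Round 1: rule 2 [deploy_prod, format_ok => run_unit]. Adds run_unit.
Round 2: rule 4 [run_unit, artifact_signed => tests_changed]. Adds tests_changed.
Round 3: rule 1 [tests_changed, artifact_signed => compile_a]; rule 3 [tests_changed, cache_stale => run_integ]. Adds compile_a, run_integ.
Closure: {artifact_signed, cache_stale, compile_a, deploy_prod, format_ok, gen_docs, run_integ, run_unit, tests_changed} — 9 facts.

9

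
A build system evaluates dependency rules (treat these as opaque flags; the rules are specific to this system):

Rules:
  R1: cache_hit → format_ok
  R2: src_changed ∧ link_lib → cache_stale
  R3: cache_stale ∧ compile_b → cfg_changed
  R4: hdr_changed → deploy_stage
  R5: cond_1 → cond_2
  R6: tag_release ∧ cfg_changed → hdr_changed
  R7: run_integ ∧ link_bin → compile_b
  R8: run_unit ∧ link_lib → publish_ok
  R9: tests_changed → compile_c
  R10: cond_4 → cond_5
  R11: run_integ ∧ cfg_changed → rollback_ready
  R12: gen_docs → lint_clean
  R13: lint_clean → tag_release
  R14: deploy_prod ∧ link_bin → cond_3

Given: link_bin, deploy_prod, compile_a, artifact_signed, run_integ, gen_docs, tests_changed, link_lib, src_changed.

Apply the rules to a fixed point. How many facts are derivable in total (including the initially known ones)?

19

[1] R2 [src_changed ∧ link_lib → cache_stale]; R7 [run_integ ∧ link_bin → compile_b]; R9 [tests_changed → compile_c]; R12 [gen_docs → lint_clean]; R14 [deploy_prod ∧ link_bin → cond_3]. ⇒ new: cache_stale, compile_b, compile_c, lint_clean, cond_3.
[2] R3 [cache_stale ∧ compile_b → cfg_changed]; R13 [lint_clean → tag_release]. ⇒ new: cfg_changed, tag_release.
[3] R6 [tag_release ∧ cfg_changed → hdr_changed]; R11 [run_integ ∧ cfg_changed → rollback_ready]. ⇒ new: hdr_changed, rollback_ready.
[4] R4 [hdr_changed → deploy_stage]. ⇒ new: deploy_stage.
Closure: {artifact_signed, cache_stale, cfg_changed, compile_a, compile_b, compile_c, cond_3, deploy_prod, deploy_stage, gen_docs, hdr_changed, link_bin, link_lib, lint_clean, rollback_ready, run_integ, src_changed, tag_release, tests_changed} — 19 facts.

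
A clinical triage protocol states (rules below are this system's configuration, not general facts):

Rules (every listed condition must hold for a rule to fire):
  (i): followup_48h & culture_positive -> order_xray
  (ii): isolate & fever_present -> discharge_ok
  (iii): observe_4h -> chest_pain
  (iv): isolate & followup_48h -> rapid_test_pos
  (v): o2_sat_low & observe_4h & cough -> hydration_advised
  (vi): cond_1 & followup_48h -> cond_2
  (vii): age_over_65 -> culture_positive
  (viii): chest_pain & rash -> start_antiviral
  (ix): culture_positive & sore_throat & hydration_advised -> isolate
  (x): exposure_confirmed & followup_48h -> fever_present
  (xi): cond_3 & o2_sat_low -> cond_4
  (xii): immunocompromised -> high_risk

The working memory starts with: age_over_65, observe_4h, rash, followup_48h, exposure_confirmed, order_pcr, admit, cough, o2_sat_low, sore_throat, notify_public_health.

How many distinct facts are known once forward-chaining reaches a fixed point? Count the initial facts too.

20

Round 1: (iii) [observe_4h -> chest_pain]; (v) [o2_sat_low & observe_4h & cough -> hydration_advised]; (vii) [age_over_65 -> culture_positive]; (x) [exposure_confirmed & followup_48h -> fever_present]. New: chest_pain, hydration_advised, culture_positive, fever_present.
Round 2: (i) [followup_48h & culture_positive -> order_xray]; (viii) [chest_pain & rash -> start_antiviral]; (ix) [culture_positive & sore_throat & hydration_advised -> isolate]. New: order_xray, start_antiviral, isolate.
Round 3: (ii) [isolate & fever_present -> discharge_ok]; (iv) [isolate & followup_48h -> rapid_test_pos]. New: discharge_ok, rapid_test_pos.
Closure: {admit, age_over_65, chest_pain, cough, culture_positive, discharge_ok, exposure_confirmed, fever_present, followup_48h, hydration_advised, isolate, notify_public_health, o2_sat_low, observe_4h, order_pcr, order_xray, rapid_test_pos, rash, sore_throat, start_antiviral} — 20 facts.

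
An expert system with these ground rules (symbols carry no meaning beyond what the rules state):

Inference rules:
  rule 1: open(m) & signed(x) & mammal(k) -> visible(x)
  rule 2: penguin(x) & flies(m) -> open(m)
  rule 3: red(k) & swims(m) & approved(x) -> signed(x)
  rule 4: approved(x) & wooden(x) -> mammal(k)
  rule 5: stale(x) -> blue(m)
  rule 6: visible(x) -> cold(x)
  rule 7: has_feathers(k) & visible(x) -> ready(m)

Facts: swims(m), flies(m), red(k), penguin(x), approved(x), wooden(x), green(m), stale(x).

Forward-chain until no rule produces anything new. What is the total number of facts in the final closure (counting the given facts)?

14

Round 1 — rule 2, rule 3, rule 4, rule 5, derive open(m), signed(x), mammal(k), blue(m).
Round 2 — rule 1, derive visible(x).
Round 3 — rule 6, derive cold(x).
Closure: {approved(x), blue(m), cold(x), flies(m), green(m), mammal(k), open(m), penguin(x), red(k), signed(x), stale(x), swims(m), visible(x), wooden(x)} — 14 facts.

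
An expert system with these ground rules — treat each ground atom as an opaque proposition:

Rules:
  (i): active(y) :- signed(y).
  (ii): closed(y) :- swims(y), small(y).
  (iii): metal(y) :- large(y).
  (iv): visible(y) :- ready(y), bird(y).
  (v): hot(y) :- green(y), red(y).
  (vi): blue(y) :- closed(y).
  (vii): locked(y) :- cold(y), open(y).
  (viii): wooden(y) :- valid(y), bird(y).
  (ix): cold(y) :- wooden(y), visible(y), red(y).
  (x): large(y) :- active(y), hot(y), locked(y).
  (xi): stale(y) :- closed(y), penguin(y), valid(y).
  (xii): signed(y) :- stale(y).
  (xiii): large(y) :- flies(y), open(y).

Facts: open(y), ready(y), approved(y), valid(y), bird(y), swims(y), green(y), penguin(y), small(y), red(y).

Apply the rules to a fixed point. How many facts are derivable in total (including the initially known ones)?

22

Round 1: (ii) [closed(y) :- swims(y), small(y).]; (iv) [visible(y) :- ready(y), bird(y).]; (v) [hot(y) :- green(y), red(y).]; (viii) [wooden(y) :- valid(y), bird(y).]. Adds closed(y), visible(y), hot(y), wooden(y).
Round 2: (vi) [blue(y) :- closed(y).]; (ix) [cold(y) :- wooden(y), visible(y), red(y).]; (xi) [stale(y) :- closed(y), penguin(y), valid(y).]. Adds blue(y), cold(y), stale(y).
Round 3: (vii) [locked(y) :- cold(y), open(y).]; (xii) [signed(y) :- stale(y).]. Adds locked(y), signed(y).
Round 4: (i) [active(y) :- signed(y).]. Adds active(y).
Round 5: (x) [large(y) :- active(y), hot(y), locked(y).]. Adds large(y).
Round 6: (iii) [metal(y) :- large(y).]. Adds metal(y).
Closure: {active(y), approved(y), bird(y), blue(y), closed(y), cold(y), green(y), hot(y), large(y), locked(y), metal(y), open(y), penguin(y), ready(y), red(y), signed(y), small(y), stale(y), swims(y), valid(y), visible(y), wooden(y)} — 22 facts.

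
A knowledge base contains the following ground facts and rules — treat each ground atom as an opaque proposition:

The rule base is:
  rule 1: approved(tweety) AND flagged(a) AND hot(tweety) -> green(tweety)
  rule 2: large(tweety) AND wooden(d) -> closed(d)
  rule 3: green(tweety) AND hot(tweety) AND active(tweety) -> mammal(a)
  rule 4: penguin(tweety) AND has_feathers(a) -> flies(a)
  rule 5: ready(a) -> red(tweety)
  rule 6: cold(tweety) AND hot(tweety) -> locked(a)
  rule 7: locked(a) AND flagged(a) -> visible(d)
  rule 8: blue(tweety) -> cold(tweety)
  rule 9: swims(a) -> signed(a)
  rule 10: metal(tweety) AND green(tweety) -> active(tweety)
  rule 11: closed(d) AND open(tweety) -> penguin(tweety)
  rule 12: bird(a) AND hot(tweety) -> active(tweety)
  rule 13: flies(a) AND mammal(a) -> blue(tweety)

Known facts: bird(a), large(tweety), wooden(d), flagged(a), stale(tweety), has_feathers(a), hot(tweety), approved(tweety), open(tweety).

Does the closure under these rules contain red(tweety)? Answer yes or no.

no

[1] rule 1 [approved(tweety) AND flagged(a) AND hot(tweety) -> green(tweety)]; rule 2 [large(tweety) AND wooden(d) -> closed(d)]; rule 12 [bird(a) AND hot(tweety) -> active(tweety)]. ⇒ new: green(tweety), closed(d), active(tweety).
[2] rule 3 [green(tweety) AND hot(tweety) AND active(tweety) -> mammal(a)]; rule 11 [closed(d) AND open(tweety) -> penguin(tweety)]. ⇒ new: mammal(a), penguin(tweety).
[3] rule 4 [penguin(tweety) AND has_feathers(a) -> flies(a)]. ⇒ new: flies(a).
[4] rule 13 [flies(a) AND mammal(a) -> blue(tweety)]. ⇒ new: blue(tweety).
[5] rule 8 [blue(tweety) -> cold(tweety)]. ⇒ new: cold(tweety).
[6] rule 6 [cold(tweety) AND hot(tweety) -> locked(a)]. ⇒ new: locked(a).
[7] rule 7 [locked(a) AND flagged(a) -> visible(d)]. ⇒ new: visible(d).
Fixed point reached. red(tweety) is concluded only by rule 5; rule 5 needs ready(a) (never derived).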